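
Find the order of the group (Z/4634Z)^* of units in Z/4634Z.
(Z/4634Z)^* consists of the classes a with gcd(a, 4634) = 1, so its order is φ(4634). φ is multiplicative, with φ(p^e) = p^e − p^(e−1). Factorise 4634 = 2 · 7 · 331. Then
  φ(4634) = (2 − 1) · (7 − 1) · (331 − 1) = 1 · 6 · 330 = 1980.
Thus |(Z/4634Z)^*| = 1980.

Final answer: |(Z/4634Z)^*| = 1980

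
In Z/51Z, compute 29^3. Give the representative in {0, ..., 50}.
11

Use repeated squaring. Binary(3) = 11. Walk through the bits of the exponent 3 left-to-right: at each bit after the leading one, square the running value, then multiply by 29 if the bit is 1 (always reducing mod 51):
  bit 1 = 1 (leading): start with 29.
  bit 2 = 1: square 29^2 = 841 ≡ 25; bit is 1, so multiply 25·29 = 725 ≡ 11 (mod 51).
Final value: 29^3 ≡ 11 (mod 51).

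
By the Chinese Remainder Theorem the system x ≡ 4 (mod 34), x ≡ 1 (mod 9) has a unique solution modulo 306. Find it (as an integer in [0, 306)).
x ≡ 208 (mod 306); the representative in [0, 306) is 208

The moduli 34, 9 are pairwise coprime, so by the CRT there is a unique solution mod 34·9 = 306.
Solve by successive substitution. Start with x ≡ 4 (mod 34).
  Combine with x ≡ 1 (mod 9): write x = 4 + 34·t and require 4 + 34·t ≡ 1 (mod 9), i.e. 34·t ≡ 1 − 4 ≡ 6 (mod 9). Since 34^(−1) ≡ 4 (mod 9) (34 ≡ 7 (mod 9)), t ≡ 4·6 ≡ 6 (mod 9). So x ≡ 4 + 34·6 = 208 (mod 306).
Unique solution in [0, 306): x = 208.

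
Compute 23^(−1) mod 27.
23^(−1) ≡ 20 (mod 27)

Apply the extended Euclidean algorithm to (27, 23), tracking rows (r, s, t) with s·27 + t·23 = r. Each division r_prev = q·r_cur + r_new produces the new row as (previous row) − q·(current row):
  row A: (27, 1, 0)   [1·27 + 0·23 = 27]
  row B: (23, 0, 1)   [0·27 + 1·23 = 23]
  27 = 1·23 + 4   → row C = row A − 1·row B = (4, 1, −1)   [check: 1·27 − 1·23 = 4]
  23 = 5·4 + 3   → row D = row B − 5·row C = (3, −5, 6)   [check: −5·27 + 6·23 = 3]
  4 = 1·3 + 1   → row E = row C − 1·row D = (1, 6, −7)   [check: 6·27 − 7·23 = 1]
  3 = 3·1 + 0   → remainder 0, stop. gcd = 1 (last nonzero row E).
The gcd is 1, so 23 is invertible mod 27. The last nonzero row gives 6·27 − 7·23 = 1, so t = −7. So 23^(−1) ≡ −7 ≡ 20 (mod 27). Verify: 23 · 20 = 460 ≡ 1 (mod 27). ✓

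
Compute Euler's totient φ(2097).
φ is multiplicative, with φ(p^e) = p^e − p^(e−1). Factorise 2097 = 3^2 · 233. Then
  φ(2097) = (3^2 − 3^1) · (233 − 1) = 6 · 232 = 1392.

Final answer: φ(2097) = 1392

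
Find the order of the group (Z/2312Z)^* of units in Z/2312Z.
(Z/2312Z)^* consists of the classes a with gcd(a, 2312) = 1, so its order is φ(2312). φ is multiplicative, with φ(p^e) = p^e − p^(e−1). Factorise 2312 = 2^3 · 17^2. Then
  φ(2312) = (2^3 − 2^2) · (17^2 − 17^1) = 4 · 272 = 1088.
Thus |(Z/2312Z)^*| = 1088.

Final answer: |(Z/2312Z)^*| = 1088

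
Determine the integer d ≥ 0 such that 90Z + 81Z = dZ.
In the PID Z, (a, b) is generated by gcd(a, b). Compute gcd(90, 81) with the extended Euclidean algorithm, tracking rows (r, s, t) with s·90 + t·81 = r:
  row A: (90, 1, 0)   [1·90 + 0·81 = 90]
  row B: (81, 0, 1)   [0·90 + 1·81 = 81]
  90 = 1·81 + 9   → row C = row A − 1·row B = (9, 1, −1)   [check: 1·90 − 1·81 = 9]
  81 = 9·9 + 0   → remainder 0, stop. gcd = 9 (last nonzero row C).
So gcd(90, 81) = 9, with Bézout identity 1·90 − 1·81 = 9. Containment (⊇): the Bézout identity exhibits 9 as an element of (90, 81), giving (9) ⊆ (90, 81). Containment (⊆): since 9 | 90 and 9 | 81 (90 = 9·10, 81 = 9·9), every Z-linear combination of 90 and 81 is divisible by 9, so (90, 81) ⊆ (9). Therefore (90, 81) = (9), d = 9.

Final answer: (90, 81) = (9); d = 9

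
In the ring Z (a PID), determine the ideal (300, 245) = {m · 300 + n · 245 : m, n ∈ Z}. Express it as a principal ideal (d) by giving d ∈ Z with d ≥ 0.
In the PID Z, (a, b) is generated by gcd(a, b). Compute gcd(300, 245) with the extended Euclidean algorithm, tracking rows (r, s, t) with s·300 + t·245 = r:
  row A: (300, 1, 0)   [1·300 + 0·245 = 300]
  row B: (245, 0, 1)   [0·300 + 1·245 = 245]
  300 = 1·245 + 55   → row C = row A − 1·row B = (55, 1, −1)   [check: 1·300 − 1·245 = 55]
  245 = 4·55 + 25   → row D = row B − 4·row C = (25, −4, 5)   [check: −4·300 + 5·245 = 25]
  55 = 2·25 + 5   → row E = row C − 2·row D = (5, 9, −11)   [check: 9·300 − 11·245 = 5]
  25 = 5·5 + 0   → remainder 0, stop. gcd = 5 (last nonzero row E).
So gcd(300, 245) = 5, with Bézout identity 9·300 − 11·245 = 5. Containment (⊇): the Bézout identity exhibits 5 as an element of (300, 245), giving (5) ⊆ (300, 245). Containment (⊆): since 5 | 300 and 5 | 245 (300 = 5·60, 245 = 5·49), every Z-linear combination of 300 and 245 is divisible by 5, so (300, 245) ⊆ (5). Therefore (300, 245) = (5), d = 5.

Final answer: (300, 245) = (5); d = 5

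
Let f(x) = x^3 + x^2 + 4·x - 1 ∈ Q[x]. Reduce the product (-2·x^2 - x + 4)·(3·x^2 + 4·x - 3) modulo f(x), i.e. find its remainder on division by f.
First multiply in Q[x] without reducing: a · b = -6·x^4 - 11·x^3 + 14·x^2 + 19·x - 12. Now divide by f(x) = x^3 + x^2 + 4·x - 1, eliminating the leading term at each step:
  leading term -6·x^4: subtract (-6·x)·f(x) = -6·x^4 - 6·x^3 - 24·x^2 + 6·x, leaving -5·x^3 + 38·x^2 + 13·x - 12
  leading term -5·x^3: subtract (-5)·f(x) = -5·x^3 - 5·x^2 - 20·x + 5, leaving 43·x^2 + 33·x - 17
The degree is now < 3, so this is the remainder. Hence a · b ≡ 43·x^2 + 33·x - 17 in Q[x]/(f).

Final answer: a · b ≡ 43·x^2 + 33·x - 17 (mod f(x))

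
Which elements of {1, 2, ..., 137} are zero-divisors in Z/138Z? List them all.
An element a ∈ Z/138Z (with a ≠ 0) is a zero-divisor iff gcd(a, 138) > 1 (because a is a unit precisely when gcd(a, n) = 1, and in Z/nZ every nonzero, non-unit element is a zero-divisor). Scan a = 1, ..., 137 and keep those with gcd(a, 138) > 1:
  gcd(2, 138) = 2, gcd(3, 138) = 3, gcd(4, 138) = 2, gcd(6, 138) = 6, gcd(8, 138) = 2, gcd(9, 138) = 3, gcd(10, 138) = 2, gcd(12, 138) = 6, gcd(14, 138) = 2, gcd(15, 138) = 3, gcd(16, 138) = 2, gcd(18, 138) = 6, gcd(20, 138) = 2, gcd(21, 138) = 3, gcd(22, 138) = 2, gcd(23, 138) = 23, gcd(24, 138) = 6, gcd(26, 138) = 2, gcd(27, 138) = 3, gcd(28, 138) = 2, gcd(30, 138) = 6, gcd(32, 138) = 2, gcd(33, 138) = 3, gcd(34, 138) = 2, gcd(36, 138) = 6, gcd(38, 138) = 2, gcd(39, 138) = 3, gcd(40, 138) = 2, gcd(42, 138) = 6, gcd(44, 138) = 2, gcd(45, 138) = 3, gcd(46, 138) = 46, gcd(48, 138) = 6, gcd(50, 138) = 2, gcd(51, 138) = 3, gcd(52, 138) = 2, gcd(54, 138) = 6, gcd(56, 138) = 2, gcd(57, 138) = 3, gcd(58, 138) = 2, gcd(60, 138) = 6, gcd(62, 138) = 2, gcd(63, 138) = 3, gcd(64, 138) = 2, gcd(66, 138) = 6, gcd(68, 138) = 2, gcd(69, 138) = 69, gcd(70, 138) = 2, gcd(72, 138) = 6, gcd(74, 138) = 2, gcd(75, 138) = 3, gcd(76, 138) = 2, gcd(78, 138) = 6, gcd(80, 138) = 2, gcd(81, 138) = 3, gcd(82, 138) = 2, gcd(84, 138) = 6, gcd(86, 138) = 2, gcd(87, 138) = 3, gcd(88, 138) = 2, gcd(90, 138) = 6, gcd(92, 138) = 46, gcd(93, 138) = 3, gcd(94, 138) = 2, gcd(96, 138) = 6, gcd(98, 138) = 2, gcd(99, 138) = 3, gcd(100, 138) = 2, gcd(102, 138) = 6, gcd(104, 138) = 2, gcd(105, 138) = 3, gcd(106, 138) = 2, gcd(108, 138) = 6, gcd(110, 138) = 2, gcd(111, 138) = 3, gcd(112, 138) = 2, gcd(114, 138) = 6, gcd(115, 138) = 23, gcd(116, 138) = 2, gcd(117, 138) = 3, gcd(118, 138) = 2, gcd(120, 138) = 6, gcd(122, 138) = 2, gcd(123, 138) = 3, gcd(124, 138) = 2, gcd(126, 138) = 6, gcd(128, 138) = 2, gcd(129, 138) = 3, gcd(130, 138) = 2, gcd(132, 138) = 6, gcd(134, 138) = 2, gcd(135, 138) = 3, gcd(136, 138) = 2.
All other a ∈ {1, ..., 137} have gcd(a, 138) = 1 and are units. So the nonzero zero-divisors are exactly the 93 values of a appearing in this scan.

Final answer: nonzero zero-divisors of Z/138Z = {2, 3, 4, 6, 8, 9, 10, 12, 14, 15, 16, 18, 20, 21, 22, 23, 24, 26, 27, 28, 30, 32, 33, 34, 36, 38, 39, 40, 42, 44, 45, 46, 48, 50, 51, 52, 54, 56, 57, 58, 60, 62, 63, 64, 66, 68, 69, 70, 72, 74, 75, 76, 78, 80, 81, 82, 84, 86, 87, 88, 90, 92, 93, 94, 96, 98, 99, 100, 102, 104, 105, 106, 108, 110, 111, 112, 114, 115, 116, 117, 118, 120, 122, 123, 124, 126, 128, 129, 130, 132, 134, 135, 136}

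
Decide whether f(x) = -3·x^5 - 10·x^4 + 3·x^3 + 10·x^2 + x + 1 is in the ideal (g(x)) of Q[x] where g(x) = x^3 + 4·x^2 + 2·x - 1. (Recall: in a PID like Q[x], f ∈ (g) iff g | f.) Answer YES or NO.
In Q[x] the ideal (g) consists of all multiples of g, so f ∈ (g) iff g | f, i.e. iff the remainder of f on division by g is 0. Divide f by g (g is monic, so eliminate the leading term of the running remainder at each step):
  leading term -3·x^5: subtract (-3·x^2)·g(x) = -3·x^5 - 12·x^4 - 6·x^3 + 3·x^2, leaving 2·x^4 + 9·x^3 + 7·x^2 + x + 1
  leading term 2·x^4: subtract (2·x)·g(x) = 2·x^4 + 8·x^3 + 4·x^2 - 2·x, leaving x^3 + 3·x^2 + 3·x + 1
  leading term x^3: subtract (1)·g(x) = x^3 + 4·x^2 + 2·x - 1, leaving -x^2 + x + 2
The remainder r(x) = -x^2 + x + 2 ≠ 0 (and deg r < deg g), so g ∤ f, i.e. f ∉ (g).

Final answer: NO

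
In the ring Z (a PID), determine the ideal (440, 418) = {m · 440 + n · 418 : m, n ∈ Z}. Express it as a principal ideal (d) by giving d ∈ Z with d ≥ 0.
(440, 418) = (22); d = 22

In the PID Z, (a, b) is generated by gcd(a, b). Compute gcd(440, 418) with the extended Euclidean algorithm, tracking rows (r, s, t) with s·440 + t·418 = r:
  row A: (440, 1, 0)   [1·440 + 0·418 = 440]
  row B: (418, 0, 1)   [0·440 + 1·418 = 418]
  440 = 1·418 + 22   → row C = row A − 1·row B = (22, 1, −1)   [check: 1·440 − 1·418 = 22]
  418 = 19·22 + 0   → remainder 0, stop. gcd = 22 (last nonzero row C).
So gcd(440, 418) = 22, with Bézout identity 1·440 − 1·418 = 22. Containment (⊇): the Bézout identity exhibits 22 as an element of (440, 418), giving (22) ⊆ (440, 418). Containment (⊆): since 22 | 440 and 22 | 418 (440 = 22·20, 418 = 22·19), every Z-linear combination of 440 and 418 is divisible by 22, so (440, 418) ⊆ (22). Therefore (440, 418) = (22), d = 22.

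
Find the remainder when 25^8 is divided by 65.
Use repeated squaring. Binary(8) = 1000. Walk through the bits of the exponent 8 left-to-right: at each bit after the leading one, square the running value, then multiply by 25 if the bit is 1 (always reducing mod 65):
  bit 1 = 1 (leading): start with 25.
  bit 2 = 0: square 25^2 = 625 ≡ 40 (mod 65).
  bit 3 = 0: square 40^2 = 1600 ≡ 40 (mod 65).
  bit 4 = 0: square 40^2 = 1600 ≡ 40 (mod 65).
Final value: 25^8 ≡ 40 (mod 65).

Final answer: 40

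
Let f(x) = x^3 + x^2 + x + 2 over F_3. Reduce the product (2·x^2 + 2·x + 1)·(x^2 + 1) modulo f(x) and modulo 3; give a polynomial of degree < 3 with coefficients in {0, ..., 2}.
Multiply as integer polynomials: a · b = 2·x^4 + 2·x^3 + 3·x^2 + 2·x + 1. Reducing coefficients mod 3: a · b ≡ 2·x^4 + 2·x^3 + 2·x + 1. Now divide by f(x) = x^3 + x^2 + x + 2 in F_3[x], eliminating the leading term at each step:
  leading term 2·x^4: subtract (2·x)·f(x) = 2·x^4 + 2·x^3 + 2·x^2 + x, leaving x^2 + x + 1 (coefficients mod 3)
The degree is now < 3, so this is the remainder. Hence a · b ≡ x^2 + x + 1 in F_3[x]/(f).

Final answer: a · b ≡ x^2 + x + 1 (mod f(x))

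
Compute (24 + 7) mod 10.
Reduce the summands first: 24 ≡ 4 (mod 10), so 24 + 7 ≡ 4 + 7 (mod 10). 4 + 7 = 11; 11 = 1·10 + 1, so (24 + 7) mod 10 = 1.

Final answer: 1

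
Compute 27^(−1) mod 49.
Apply the extended Euclidean algorithm to (49, 27), tracking rows (r, s, t) with s·49 + t·27 = r. Each division r_prev = q·r_cur + r_new produces the new row as (previous row) − q·(current row):
  row A: (49, 1, 0)   [1·49 + 0·27 = 49]
  row B: (27, 0, 1)   [0·49 + 1·27 = 27]
  49 = 1·27 + 22   → row C = row A − 1·row B = (22, 1, −1)   [check: 1·49 − 1·27 = 22]
  27 = 1·22 + 5   → row D = row B − 1·row C = (5, −1, 2)   [check: −1·49 + 2·27 = 5]
  22 = 4·5 + 2   → row E = row C − 4·row D = (2, 5, −9)   [check: 5·49 − 9·27 = 2]
  5 = 2·2 + 1   → row F = row D − 2·row E = (1, −11, 20)   [check: −11·49 + 20·27 = 1]
  2 = 2·1 + 0   → remainder 0, stop. gcd = 1 (last nonzero row F).
The gcd is 1, so 27 is invertible mod 49. The last nonzero row gives −11·49 + 20·27 = 1, so t = 20. So 27^(−1) ≡ 20 (mod 49). Verify: 27 · 20 = 540 ≡ 1 (mod 49). ✓

Final answer: 27^(−1) ≡ 20 (mod 49)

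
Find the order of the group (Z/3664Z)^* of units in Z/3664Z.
|(Z/3664Z)^*| = 1824

(Z/3664Z)^* consists of the classes a with gcd(a, 3664) = 1, so its order is φ(3664). φ is multiplicative, with φ(p^e) = p^e − p^(e−1). Factorise 3664 = 2^4 · 229. Then
  φ(3664) = (2^4 − 2^3) · (229 − 1) = 8 · 228 = 1824.
Thus |(Z/3664Z)^*| = 1824.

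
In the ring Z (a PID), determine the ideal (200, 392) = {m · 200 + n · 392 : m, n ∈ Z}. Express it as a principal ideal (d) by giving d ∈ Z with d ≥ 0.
In the PID Z, (a, b) is generated by gcd(a, b). Compute gcd(392, 200) with the extended Euclidean algorithm, tracking rows (r, s, t) with s·392 + t·200 = r:
  row A: (392, 1, 0)   [1·392 + 0·200 = 392]
  row B: (200, 0, 1)   [0·392 + 1·200 = 200]
  392 = 1·200 + 192   → row C = row A − 1·row B = (192, 1, −1)   [check: 1·392 − 1·200 = 192]
  200 = 1·192 + 8   → row D = row B − 1·row C = (8, −1, 2)   [check: −1·392 + 2·200 = 8]
  192 = 24·8 + 0   → remainder 0, stop. gcd = 8 (last nonzero row D).
So gcd(200, 392) = 8, with Bézout identity −1·392 + 2·200 = 8. Containment (⊇): the Bézout identity exhibits 8 as an element of (200, 392), giving (8) ⊆ (200, 392). Containment (⊆): since 8 | 200 and 8 | 392 (200 = 8·25, 392 = 8·49), every Z-linear combination of 200 and 392 is divisible by 8, so (200, 392) ⊆ (8). Therefore (200, 392) = (8), d = 8.

Final answer: (200, 392) = (8); d = 8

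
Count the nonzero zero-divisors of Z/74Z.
Z/74Z has 37 nonzero zero-divisors

In Z/74Z each nonzero element is either a unit (gcd with 74 is 1) or a zero-divisor (gcd > 1). The number of units is φ(74): factorise 74 = 2 · 37, so φ(74) = (2 − 1) · (37 − 1) = 1 · 36 = 36. The nonzero elements number 74 − 1 = 73. Hence the nonzero zero-divisors number 73 − 36 = 37.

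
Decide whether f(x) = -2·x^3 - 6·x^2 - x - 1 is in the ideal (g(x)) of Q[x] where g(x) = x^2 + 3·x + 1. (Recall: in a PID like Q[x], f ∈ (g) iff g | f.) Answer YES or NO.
In Q[x] the ideal (g) consists of all multiples of g, so f ∈ (g) iff g | f, i.e. iff the remainder of f on division by g is 0. Divide f by g (g is monic, so eliminate the leading term of the running remainder at each step):
  leading term -2·x^3: subtract (-2·x)·g(x) = -2·x^3 - 6·x^2 - 2·x, leaving x - 1
The remainder r(x) = x - 1 ≠ 0 (and deg r < deg g), so g ∤ f, i.e. f ∉ (g).

Final answer: NO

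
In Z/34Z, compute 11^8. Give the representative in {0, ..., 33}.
Use repeated squaring. Binary(8) = 1000. Walk through the bits of the exponent 8 left-to-right: at each bit after the leading one, square the running value, then multiply by 11 if the bit is 1 (always reducing mod 34):
  bit 1 = 1 (leading): start with 11.
  bit 2 = 0: square 11^2 = 121 ≡ 19 (mod 34).
  bit 3 = 0: square 19^2 = 361 ≡ 21 (mod 34).
  bit 4 = 0: square 21^2 = 441 ≡ 33 (mod 34).
Final value: 11^8 ≡ 33 (mod 34).

Final answer: 33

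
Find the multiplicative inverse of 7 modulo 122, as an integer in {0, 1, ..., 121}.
Apply the extended Euclidean algorithm to (122, 7), tracking rows (r, s, t) with s·122 + t·7 = r. Each division r_prev = q·r_cur + r_new produces the new row as (previous row) − q·(current row):
  row A: (122, 1, 0)   [1·122 + 0·7 = 122]
  row B: (7, 0, 1)   [0·122 + 1·7 = 7]
  122 = 17·7 + 3   → row C = row A − 17·row B = (3, 1, −17)   [check: 1·122 − 17·7 = 3]
  7 = 2·3 + 1   → row D = row B − 2·row C = (1, −2, 35)   [check: −2·122 + 35·7 = 1]
  3 = 3·1 + 0   → remainder 0, stop. gcd = 1 (last nonzero row D).
The gcd is 1, so 7 is invertible mod 122. The last nonzero row gives −2·122 + 35·7 = 1, so t = 35. So 7^(−1) ≡ 35 (mod 122). Verify: 7 · 35 = 245 ≡ 1 (mod 122). ✓

Final answer: 7^(−1) ≡ 35 (mod 122)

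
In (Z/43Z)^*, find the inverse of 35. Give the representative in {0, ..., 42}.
35^(−1) ≡ 16 (mod 43)

Apply the extended Euclidean algorithm to (43, 35), tracking rows (r, s, t) with s·43 + t·35 = r. Each division r_prev = q·r_cur + r_new produces the new row as (previous row) − q·(current row):
  row A: (43, 1, 0)   [1·43 + 0·35 = 43]
  row B: (35, 0, 1)   [0·43 + 1·35 = 35]
  43 = 1·35 + 8   → row C = row A − 1·row B = (8, 1, −1)   [check: 1·43 − 1·35 = 8]
  35 = 4·8 + 3   → row D = row B − 4·row C = (3, −4, 5)   [check: −4·43 + 5·35 = 3]
  8 = 2·3 + 2   → row E = row C − 2·row D = (2, 9, −11)   [check: 9·43 − 11·35 = 2]
  3 = 1·2 + 1   → row F = row D − 1·row E = (1, −13, 16)   [check: −13·43 + 16·35 = 1]
  2 = 2·1 + 0   → remainder 0, stop. gcd = 1 (last nonzero row F).
The gcd is 1, so 35 is invertible mod 43. The last nonzero row gives −13·43 + 16·35 = 1, so t = 16. So 35^(−1) ≡ 16 (mod 43). Verify: 35 · 16 = 560 ≡ 1 (mod 43). ✓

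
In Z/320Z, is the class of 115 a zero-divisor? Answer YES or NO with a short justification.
gcd(115, 320) = 5 > 1, so 115 is not a unit in Z/320Z. In Z/nZ every nonzero non-unit is a zero-divisor: explicitly, take b = 320/gcd = 64 ≠ 0 (mod 320); then 115·64 = 7360 = 23·320, i.e. 115·64 ≡ 0 (mod 320). So 115 is a zero-divisor.

Final answer: YES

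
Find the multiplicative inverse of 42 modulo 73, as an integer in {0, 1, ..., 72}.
Apply the extended Euclidean algorithm to (73, 42), tracking rows (r, s, t) with s·73 + t·42 = r. Each division r_prev = q·r_cur + r_new produces the new row as (previous row) − q·(current row):
  row A: (73, 1, 0)   [1·73 + 0·42 = 73]
  row B: (42, 0, 1)   [0·73 + 1·42 = 42]
  73 = 1·42 + 31   → row C = row A − 1·row B = (31, 1, −1)   [check: 1·73 − 1·42 = 31]
  42 = 1·31 + 11   → row D = row B − 1·row C = (11, −1, 2)   [check: −1·73 + 2·42 = 11]
  31 = 2·11 + 9   → row E = row C − 2·row D = (9, 3, −5)   [check: 3·73 − 5·42 = 9]
  11 = 1·9 + 2   → row F = row D − 1·row E = (2, −4, 7)   [check: −4·73 + 7·42 = 2]
  9 = 4·2 + 1   → row G = row E − 4·row F = (1, 19, −33)   [check: 19·73 − 33·42 = 1]
  2 = 2·1 + 0   → remainder 0, stop. gcd = 1 (last nonzero row G).
The gcd is 1, so 42 is invertible mod 73. The last nonzero row gives 19·73 − 33·42 = 1, so t = −33. So 42^(−1) ≡ −33 ≡ 40 (mod 73). Verify: 42 · 40 = 1680 ≡ 1 (mod 73). ✓

Final answer: 42^(−1) ≡ 40 (mod 73)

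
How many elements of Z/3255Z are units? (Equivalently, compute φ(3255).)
Z/3255Z has φ(3255) = 1440 units

An element a ∈ Z/3255Z is a unit iff gcd(a, 3255) = 1, so the number of units is φ(3255). φ is multiplicative, with φ(p^e) = p^e − p^(e−1). Factorise 3255 = 3 · 5 · 7 · 31. Then
  φ(3255) = (3 − 1) · (5 − 1) · (7 − 1) · (31 − 1) = 2 · 4 · 6 · 30 = 1440.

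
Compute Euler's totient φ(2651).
φ is multiplicative, with φ(p^e) = p^e − p^(e−1). Factorise 2651 = 11 · 241. Then
  φ(2651) = (11 − 1) · (241 − 1) = 10 · 240 = 2400.

Final answer: φ(2651) = 2400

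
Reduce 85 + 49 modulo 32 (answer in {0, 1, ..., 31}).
6

Reduce the summands first: 85 ≡ 21, 49 ≡ 17 (mod 32), so 85 + 49 ≡ 21 + 17 (mod 32). 21 + 17 = 38; 38 = 1·32 + 6, so (85 + 49) mod 32 = 6.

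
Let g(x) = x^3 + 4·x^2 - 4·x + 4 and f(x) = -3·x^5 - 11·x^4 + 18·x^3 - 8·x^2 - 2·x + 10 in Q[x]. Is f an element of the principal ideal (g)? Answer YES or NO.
NO

In Q[x] the ideal (g) consists of all multiples of g, so f ∈ (g) iff g | f, i.e. iff the remainder of f on division by g is 0. Divide f by g (g is monic, so eliminate the leading term of the running remainder at each step):
  leading term -3·x^5: subtract (-3·x^2)·g(x) = -3·x^5 - 12·x^4 + 12·x^3 - 12·x^2, leaving x^4 + 6·x^3 + 4·x^2 - 2·x + 10
  leading term x^4: subtract (x)·g(x) = x^4 + 4·x^3 - 4·x^2 + 4·x, leaving 2·x^3 + 8·x^2 - 6·x + 10
  leading term 2·x^3: subtract (2)·g(x) = 2·x^3 + 8·x^2 - 8·x + 8, leaving 2·x + 2
The remainder r(x) = 2·x + 2 ≠ 0 (and deg r < deg g), so g ∤ f, i.e. f ∉ (g).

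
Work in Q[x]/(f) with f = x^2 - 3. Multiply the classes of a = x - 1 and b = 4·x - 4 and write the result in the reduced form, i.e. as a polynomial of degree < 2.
a · b ≡ 16 - 8·x (mod f(x))

First multiply in Q[x] without reducing: a · b = 4·x^2 - 8·x + 4. Now divide by f(x) = x^2 - 3, eliminating the leading term at each step:
  leading term 4·x^2: subtract (4)·f(x) = 4·x^2 - 12, leaving 16 - 8·x
The degree is now < 2, so this is the remainder. Hence a · b ≡ 16 - 8·x in Q[x]/(f).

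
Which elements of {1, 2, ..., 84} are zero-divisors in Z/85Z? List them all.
An element a ∈ Z/85Z (with a ≠ 0) is a zero-divisor iff gcd(a, 85) > 1 (because a is a unit precisely when gcd(a, n) = 1, and in Z/nZ every nonzero, non-unit element is a zero-divisor). Scan a = 1, ..., 84 and keep those with gcd(a, 85) > 1:
  gcd(5, 85) = 5, gcd(10, 85) = 5, gcd(15, 85) = 5, gcd(17, 85) = 17, gcd(20, 85) = 5, gcd(25, 85) = 5, gcd(30, 85) = 5, gcd(34, 85) = 17, gcd(35, 85) = 5, gcd(40, 85) = 5, gcd(45, 85) = 5, gcd(50, 85) = 5, gcd(51, 85) = 17, gcd(55, 85) = 5, gcd(60, 85) = 5, gcd(65, 85) = 5, gcd(68, 85) = 17, gcd(70, 85) = 5, gcd(75, 85) = 5, gcd(80, 85) = 5.
All other a ∈ {1, ..., 84} have gcd(a, 85) = 1 and are units. So the nonzero zero-divisors are exactly the 20 values of a appearing in this scan.

Final answer: nonzero zero-divisors of Z/85Z = {5, 10, 15, 17, 20, 25, 30, 34, 35, 40, 45, 50, 51, 55, 60, 65, 68, 70, 75, 80}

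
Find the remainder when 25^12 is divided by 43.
4

Use repeated squaring. Binary(12) = 1100. Walk through the bits of the exponent 12 left-to-right: at each bit after the leading one, square the running value, then multiply by 25 if the bit is 1 (always reducing mod 43):
  bit 1 = 1 (leading): start with 25.
  bit 2 = 1: square 25^2 = 625 ≡ 23; bit is 1, so multiply 23·25 = 575 ≡ 16 (mod 43).
  bit 3 = 0: square 16^2 = 256 ≡ 41 (mod 43).
  bit 4 = 0: square 41^2 = 1681 ≡ 4 (mod 43).
Final value: 25^12 ≡ 4 (mod 43).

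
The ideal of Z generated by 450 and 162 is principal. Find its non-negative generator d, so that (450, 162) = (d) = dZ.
In the PID Z, (a, b) is generated by gcd(a, b). Compute gcd(450, 162) with the extended Euclidean algorithm, tracking rows (r, s, t) with s·450 + t·162 = r:
  row A: (450, 1, 0)   [1·450 + 0·162 = 450]
  row B: (162, 0, 1)   [0·450 + 1·162 = 162]
  450 = 2·162 + 126   → row C = row A − 2·row B = (126, 1, −2)   [check: 1·450 − 2·162 = 126]
  162 = 1·126 + 36   → row D = row B − 1·row C = (36, −1, 3)   [check: −1·450 + 3·162 = 36]
  126 = 3·36 + 18   → row E = row C − 3·row D = (18, 4, −11)   [check: 4·450 − 11·162 = 18]
  36 = 2·18 + 0   → remainder 0, stop. gcd = 18 (last nonzero row E).
So gcd(450, 162) = 18, with Bézout identity 4·450 − 11·162 = 18. Containment (⊇): the Bézout identity exhibits 18 as an element of (450, 162), giving (18) ⊆ (450, 162). Containment (⊆): since 18 | 450 and 18 | 162 (450 = 18·25, 162 = 18·9), every Z-linear combination of 450 and 162 is divisible by 18, so (450, 162) ⊆ (18). Therefore (450, 162) = (18), d = 18.

Final answer: (450, 162) = (18); d = 18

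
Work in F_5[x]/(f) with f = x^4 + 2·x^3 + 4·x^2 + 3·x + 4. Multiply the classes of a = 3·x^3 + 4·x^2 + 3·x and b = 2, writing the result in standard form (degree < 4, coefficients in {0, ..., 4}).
a · b ≡ x^3 + 3·x^2 + x (mod f(x))

Multiply as integer polynomials: a · b = 6·x^3 + 8·x^2 + 6·x. Reducing coefficients mod 5: a · b ≡ x^3 + 3·x^2 + x. This already has degree < 4, so no reduction by f is needed. Hence a · b ≡ x^3 + 3·x^2 + x in F_5[x]/(f).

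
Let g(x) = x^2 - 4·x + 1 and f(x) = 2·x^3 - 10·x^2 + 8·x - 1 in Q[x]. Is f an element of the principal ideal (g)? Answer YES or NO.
NO

In Q[x] the ideal (g) consists of all multiples of g, so f ∈ (g) iff g | f, i.e. iff the remainder of f on division by g is 0. Divide f by g (g is monic, so eliminate the leading term of the running remainder at each step):
  leading term 2·x^3: subtract (2·x)·g(x) = 2·x^3 - 8·x^2 + 2·x, leaving -2·x^2 + 6·x - 1
  leading term -2·x^2: subtract (-2)·g(x) = -2·x^2 + 8·x - 2, leaving 1 - 2·x
The remainder r(x) = 1 - 2·x ≠ 0 (and deg r < deg g), so g ∤ f, i.e. f ∉ (g).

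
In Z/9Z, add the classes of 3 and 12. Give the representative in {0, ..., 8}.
6

Reduce the summands first: 12 ≡ 3 (mod 9), so 3 + 12 ≡ 3 + 3 (mod 9). 3 + 3 = 6; 6 = 0·9 + 6, so (3 + 12) mod 9 = 6.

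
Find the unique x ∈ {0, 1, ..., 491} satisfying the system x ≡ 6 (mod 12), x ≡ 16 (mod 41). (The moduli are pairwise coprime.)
The moduli 12, 41 are pairwise coprime, so by the CRT there is a unique solution mod 12·41 = 492.
Solve by successive substitution. Start with x ≡ 6 (mod 12).
  Combine with x ≡ 16 (mod 41): write x = 6 + 12·t and require 6 + 12·t ≡ 16 (mod 41), i.e. 12·t ≡ 16 − 6 ≡ 10 (mod 41). Since 12^(−1) ≡ 24 (mod 41), t ≡ 24·10 ≡ 35 (mod 41). So x ≡ 6 + 12·35 = 426 (mod 492).
Unique solution in [0, 492): x = 426.

Final answer: x ≡ 426 (mod 492); the representative in [0, 492) is 426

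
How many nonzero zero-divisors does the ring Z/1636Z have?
In Z/1636Z each nonzero element is either a unit (gcd with 1636 is 1) or a zero-divisor (gcd > 1). The number of units is φ(1636): factorise 1636 = 2^2 · 409, so φ(1636) = (2^2 − 2^1) · (409 − 1) = 2 · 408 = 816. The nonzero elements number 1636 − 1 = 1635. Hence the nonzero zero-divisors number 1635 − 816 = 819.

Final answer: Z/1636Z has 819 nonzero zero-divisors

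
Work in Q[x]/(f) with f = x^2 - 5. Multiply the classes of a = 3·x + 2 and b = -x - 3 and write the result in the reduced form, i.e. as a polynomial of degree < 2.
First multiply in Q[x] without reducing: a · b = -3·x^2 - 11·x - 6. Now divide by f(x) = x^2 - 5, eliminating the leading term at each step:
  leading term -3·x^2: subtract (-3)·f(x) = 15 - 3·x^2, leaving -11·x - 21
The degree is now < 2, so this is the remainder. Hence a · b ≡ -11·x - 21 in Q[x]/(f).

Final answer: a · b ≡ -11·x - 21 (mod f(x))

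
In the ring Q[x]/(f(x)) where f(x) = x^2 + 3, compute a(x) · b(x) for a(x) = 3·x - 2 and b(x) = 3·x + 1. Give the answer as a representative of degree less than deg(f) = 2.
First multiply in Q[x] without reducing: a · b = 9·x^2 - 3·x - 2. Now divide by f(x) = x^2 + 3, eliminating the leading term at each step:
  leading term 9·x^2: subtract (9)·f(x) = 9·x^2 + 27, leaving -3·x - 29
The degree is now < 2, so this is the remainder. Hence a · b ≡ -3·x - 29 in Q[x]/(f).

Final answer: a · b ≡ -3·x - 29 (mod f(x))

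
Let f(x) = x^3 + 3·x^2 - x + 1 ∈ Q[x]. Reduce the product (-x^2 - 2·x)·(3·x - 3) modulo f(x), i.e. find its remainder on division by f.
First multiply in Q[x] without reducing: a · b = -3·x^3 - 3·x^2 + 6·x. Now divide by f(x) = x^3 + 3·x^2 - x + 1, eliminating the leading term at each step:
  leading term -3·x^3: subtract (-3)·f(x) = -3·x^3 - 9·x^2 + 3·x - 3, leaving 6·x^2 + 3·x + 3
The degree is now < 3, so this is the remainder. Hence a · b ≡ 6·x^2 + 3·x + 3 in Q[x]/(f).

Final answer: a · b ≡ 6·x^2 + 3·x + 3 (mod f(x))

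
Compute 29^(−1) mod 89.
29^(−1) ≡ 43 (mod 89)

Apply the extended Euclidean algorithm to (89, 29), tracking rows (r, s, t) with s·89 + t·29 = r. Each division r_prev = q·r_cur + r_new produces the new row as (previous row) − q·(current row):
  row A: (89, 1, 0)   [1·89 + 0·29 = 89]
  row B: (29, 0, 1)   [0·89 + 1·29 = 29]
  89 = 3·29 + 2   → row C = row A − 3·row B = (2, 1, −3)   [check: 1·89 − 3·29 = 2]
  29 = 14·2 + 1   → row D = row B − 14·row C = (1, −14, 43)   [check: −14·89 + 43·29 = 1]
  2 = 2·1 + 0   → remainder 0, stop. gcd = 1 (last nonzero row D).
The gcd is 1, so 29 is invertible mod 89. The last nonzero row gives −14·89 + 43·29 = 1, so t = 43. So 29^(−1) ≡ 43 (mod 89). Verify: 29 · 43 = 1247 ≡ 1 (mod 89). ✓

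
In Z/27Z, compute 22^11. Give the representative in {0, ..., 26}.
25

Use repeated squaring. Binary(11) = 1011. Walk through the bits of the exponent 11 left-to-right: at each bit after the leading one, square the running value, then multiply by 22 if the bit is 1 (always reducing mod 27):
  bit 1 = 1 (leading): start with 22.
  bit 2 = 0: square 22^2 = 484 ≡ 25 (mod 27).
  bit 3 = 1: square 25^2 = 625 ≡ 4; bit is 1, so multiply 4·22 = 88 ≡ 7 (mod 27).
  bit 4 = 1: square 7^2 = 49 ≡ 22; bit is 1, so multiply 22·22 = 484 ≡ 25 (mod 27).
Final value: 22^11 ≡ 25 (mod 27).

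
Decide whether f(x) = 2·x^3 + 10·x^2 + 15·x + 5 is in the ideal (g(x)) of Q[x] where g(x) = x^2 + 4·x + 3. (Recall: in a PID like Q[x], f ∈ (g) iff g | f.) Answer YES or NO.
In Q[x] the ideal (g) consists of all multiples of g, so f ∈ (g) iff g | f, i.e. iff the remainder of f on division by g is 0. Divide f by g (g is monic, so eliminate the leading term of the running remainder at each step):
  leading term 2·x^3: subtract (2·x)·g(x) = 2·x^3 + 8·x^2 + 6·x, leaving 2·x^2 + 9·x + 5
  leading term 2·x^2: subtract (2)·g(x) = 2·x^2 + 8·x + 6, leaving x - 1
The remainder r(x) = x - 1 ≠ 0 (and deg r < deg g), so g ∤ f, i.e. f ∉ (g).

Final answer: NO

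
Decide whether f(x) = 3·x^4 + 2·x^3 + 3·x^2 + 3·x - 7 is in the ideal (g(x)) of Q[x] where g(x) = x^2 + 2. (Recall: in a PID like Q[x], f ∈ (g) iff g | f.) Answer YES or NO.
In Q[x] the ideal (g) consists of all multiples of g, so f ∈ (g) iff g | f, i.e. iff the remainder of f on division by g is 0. Divide f by g (g is monic, so eliminate the leading term of the running remainder at each step):
  leading term 3·x^4: subtract (3·x^2)·g(x) = 3·x^4 + 6·x^2, leaving 2·x^3 - 3·x^2 + 3·x - 7
  leading term 2·x^3: subtract (2·x)·g(x) = 2·x^3 + 4·x, leaving -3·x^2 - x - 7
  leading term -3·x^2: subtract (-3)·g(x) = -3·x^2 - 6, leaving -x - 1
The remainder r(x) = -x - 1 ≠ 0 (and deg r < deg g), so g ∤ f, i.e. f ∉ (g).

Final answer: NO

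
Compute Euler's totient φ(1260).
φ(1260) = 288

φ is multiplicative, with φ(p^e) = p^e − p^(e−1). Factorise 1260 = 2^2 · 3^2 · 5 · 7. Then
  φ(1260) = (2^2 − 2^1) · (3^2 − 3^1) · (5 − 1) · (7 − 1) = 2 · 6 · 4 · 6 = 288.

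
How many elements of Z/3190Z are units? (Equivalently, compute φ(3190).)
An element a ∈ Z/3190Z is a unit iff gcd(a, 3190) = 1, so the number of units is φ(3190). φ is multiplicative, with φ(p^e) = p^e − p^(e−1). Factorise 3190 = 2 · 5 · 11 · 29. Then
  φ(3190) = (2 − 1) · (5 − 1) · (11 − 1) · (29 − 1) = 1 · 4 · 10 · 28 = 1120.

Final answer: Z/3190Z has φ(3190) = 1120 units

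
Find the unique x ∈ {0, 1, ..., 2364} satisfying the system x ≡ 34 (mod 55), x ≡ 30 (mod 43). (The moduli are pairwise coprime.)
x ≡ 804 (mod 2365); the representative in [0, 2365) is 804

The moduli 55, 43 are pairwise coprime, so by the CRT there is a unique solution mod 55·43 = 2365.
Solve by successive substitution. Start with x ≡ 34 (mod 55).
  Combine with x ≡ 30 (mod 43): write x = 34 + 55·t and require 34 + 55·t ≡ 30 (mod 43), i.e. 55·t ≡ 30 − 34 ≡ 39 (mod 43). Since 55^(−1) ≡ 18 (mod 43) (55 ≡ 12 (mod 43)), t ≡ 18·39 ≡ 14 (mod 43). So x ≡ 34 + 55·14 = 804 (mod 2365).
Unique solution in [0, 2365): x = 804.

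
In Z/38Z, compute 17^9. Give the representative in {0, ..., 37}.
1

Use repeated squaring. Binary(9) = 1001. Walk through the bits of the exponent 9 left-to-right: at each bit after the leading one, square the running value, then multiply by 17 if the bit is 1 (always reducing mod 38):
  bit 1 = 1 (leading): start with 17.
  bit 2 = 0: square 17^2 = 289 ≡ 23 (mod 38).
  bit 3 = 0: square 23^2 = 529 ≡ 35 (mod 38).
  bit 4 = 1: square 35^2 = 1225 ≡ 9; bit is 1, so multiply 9·17 = 153 ≡ 1 (mod 38).
Final value: 17^9 ≡ 1 (mod 38).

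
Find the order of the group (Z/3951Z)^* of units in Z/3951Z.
(Z/3951Z)^* consists of the classes a with gcd(a, 3951) = 1, so its order is φ(3951). φ is multiplicative, with φ(p^e) = p^e − p^(e−1). Factorise 3951 = 3^2 · 439. Then
  φ(3951) = (3^2 − 3^1) · (439 − 1) = 6 · 438 = 2628.
Thus |(Z/3951Z)^*| = 2628.

Final answer: |(Z/3951Z)^*| = 2628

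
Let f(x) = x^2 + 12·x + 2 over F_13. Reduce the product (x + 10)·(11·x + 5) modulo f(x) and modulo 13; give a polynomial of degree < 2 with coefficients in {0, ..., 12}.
Multiply as integer polynomials: a · b = 11·x^2 + 115·x + 50. Reducing coefficients mod 13: a · b ≡ 11·x^2 + 11·x + 11. Now divide by f(x) = x^2 + 12·x + 2 in F_13[x], eliminating the leading term at each step:
  leading term 11·x^2: subtract (11)·f(x) = 11·x^2 + 2·x + 9, leaving 9·x + 2 (coefficients mod 13)
The degree is now < 2, so this is the remainder. Hence a · b ≡ 9·x + 2 in F_13[x]/(f).

Final answer: a · b ≡ 9·x + 2 (mod f(x))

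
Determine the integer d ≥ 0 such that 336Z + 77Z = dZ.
(336, 77) = (7); d = 7

In the PID Z, (a, b) is generated by gcd(a, b). Compute gcd(336, 77) with the extended Euclidean algorithm, tracking rows (r, s, t) with s·336 + t·77 = r:
  row A: (336, 1, 0)   [1·336 + 0·77 = 336]
  row B: (77, 0, 1)   [0·336 + 1·77 = 77]
  336 = 4·77 + 28   → row C = row A − 4·row B = (28, 1, −4)   [check: 1·336 − 4·77 = 28]
  77 = 2·28 + 21   → row D = row B − 2·row C = (21, −2, 9)   [check: −2·336 + 9·77 = 21]
  28 = 1·21 + 7   → row E = row C − 1·row D = (7, 3, −13)   [check: 3·336 − 13·77 = 7]
  21 = 3·7 + 0   → remainder 0, stop. gcd = 7 (last nonzero row E).
So gcd(336, 77) = 7, with Bézout identity 3·336 − 13·77 = 7. Containment (⊇): the Bézout identity exhibits 7 as an element of (336, 77), giving (7) ⊆ (336, 77). Containment (⊆): since 7 | 336 and 7 | 77 (336 = 7·48, 77 = 7·11), every Z-linear combination of 336 and 77 is divisible by 7, so (336, 77) ⊆ (7). Therefore (336, 77) = (7), d = 7.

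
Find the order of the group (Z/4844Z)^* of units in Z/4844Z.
|(Z/4844Z)^*| = 2064

(Z/4844Z)^* consists of the classes a with gcd(a, 4844) = 1, so its order is φ(4844). φ is multiplicative, with φ(p^e) = p^e − p^(e−1). Factorise 4844 = 2^2 · 7 · 173. Then
  φ(4844) = (2^2 − 2^1) · (7 − 1) · (173 − 1) = 2 · 6 · 172 = 2064.
Thus |(Z/4844Z)^*| = 2064.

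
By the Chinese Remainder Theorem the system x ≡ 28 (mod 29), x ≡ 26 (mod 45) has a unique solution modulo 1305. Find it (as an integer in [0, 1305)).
The moduli 29, 45 are pairwise coprime, so by the CRT there is a unique solution mod 29·45 = 1305.
Solve by successive substitution. Start with x ≡ 28 (mod 29).
  Combine with x ≡ 26 (mod 45): write x = 28 + 29·t and require 28 + 29·t ≡ 26 (mod 45), i.e. 29·t ≡ 26 − 28 ≡ 43 (mod 45). Since 29^(−1) ≡ 14 (mod 45), t ≡ 14·43 ≡ 17 (mod 45). So x ≡ 28 + 29·17 = 521 (mod 1305).
Unique solution in [0, 1305): x = 521.

Final answer: x ≡ 521 (mod 1305); the representative in [0, 1305) is 521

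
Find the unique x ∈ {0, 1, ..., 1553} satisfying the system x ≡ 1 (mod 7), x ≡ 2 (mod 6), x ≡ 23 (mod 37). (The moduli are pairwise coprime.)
x ≡ 134 (mod 1554); the representative in [0, 1554) is 134

The moduli 7, 6, 37 are pairwise coprime, so by the CRT there is a unique solution mod 7·6·37 = 1554.
Solve by successive substitution. Start with x ≡ 1 (mod 7).
  Combine with x ≡ 2 (mod 6): write x = 1 + 7·t and require 1 + 7·t ≡ 2 (mod 6), i.e. 7·t ≡ 2 − 1 ≡ 1 (mod 6). Since 7^(−1) ≡ 1 (mod 6) (7 ≡ 1 (mod 6)), t ≡ 1·1 ≡ 1 (mod 6). So x ≡ 1 + 7·1 = 8 (mod 42).
  Combine with x ≡ 23 (mod 37): write x = 8 + 42·t and require 8 + 42·t ≡ 23 (mod 37), i.e. 42·t ≡ 23 − 8 ≡ 15 (mod 37). Since 42^(−1) ≡ 15 (mod 37) (42 ≡ 5 (mod 37)), t ≡ 15·15 ≡ 3 (mod 37). So x ≡ 8 + 42·3 = 134 (mod 1554).
Unique solution in [0, 1554): x = 134.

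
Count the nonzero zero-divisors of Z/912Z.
In Z/912Z each nonzero element is either a unit (gcd with 912 is 1) or a zero-divisor (gcd > 1). The number of units is φ(912): factorise 912 = 2^4 · 3 · 19, so φ(912) = (2^4 − 2^3) · (3 − 1) · (19 − 1) = 8 · 2 · 18 = 288. The nonzero elements number 912 − 1 = 911. Hence the nonzero zero-divisors number 911 − 288 = 623.

Final answer: Z/912Z has 623 nonzero zero-divisors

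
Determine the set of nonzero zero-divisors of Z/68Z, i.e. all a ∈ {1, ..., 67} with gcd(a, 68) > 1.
nonzero zero-divisors of Z/68Z = {2, 4, 6, 8, 10, 12, 14, 16, 17, 18, 20, 22, 24, 26, 28, 30, 32, 34, 36, 38, 40, 42, 44, 46, 48, 50, 51, 52, 54, 56, 58, 60, 62, 64, 66}

An element a ∈ Z/68Z (with a ≠ 0) is a zero-divisor iff gcd(a, 68) > 1 (because a is a unit precisely when gcd(a, n) = 1, and in Z/nZ every nonzero, non-unit element is a zero-divisor). Scan a = 1, ..., 67 and keep those with gcd(a, 68) > 1:
  gcd(2, 68) = 2, gcd(4, 68) = 4, gcd(6, 68) = 2, gcd(8, 68) = 4, gcd(10, 68) = 2, gcd(12, 68) = 4, gcd(14, 68) = 2, gcd(16, 68) = 4, gcd(17, 68) = 17, gcd(18, 68) = 2, gcd(20, 68) = 4, gcd(22, 68) = 2, gcd(24, 68) = 4, gcd(26, 68) = 2, gcd(28, 68) = 4, gcd(30, 68) = 2, gcd(32, 68) = 4, gcd(34, 68) = 34, gcd(36, 68) = 4, gcd(38, 68) = 2, gcd(40, 68) = 4, gcd(42, 68) = 2, gcd(44, 68) = 4, gcd(46, 68) = 2, gcd(48, 68) = 4, gcd(50, 68) = 2, gcd(51, 68) = 17, gcd(52, 68) = 4, gcd(54, 68) = 2, gcd(56, 68) = 4, gcd(58, 68) = 2, gcd(60, 68) = 4, gcd(62, 68) = 2, gcd(64, 68) = 4, gcd(66, 68) = 2.
All other a ∈ {1, ..., 67} have gcd(a, 68) = 1 and are units. So the nonzero zero-divisors are exactly the 35 values of a appearing in this scan.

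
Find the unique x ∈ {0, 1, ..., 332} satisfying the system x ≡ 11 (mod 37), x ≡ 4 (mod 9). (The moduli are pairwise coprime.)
The moduli 37, 9 are pairwise coprime, so by the CRT there is a unique solution mod 37·9 = 333.
Solve by successive substitution. Start with x ≡ 11 (mod 37).
  Combine with x ≡ 4 (mod 9): write x = 11 + 37·t and require 11 + 37·t ≡ 4 (mod 9), i.e. 37·t ≡ 4 − 11 ≡ 2 (mod 9). Since 37^(−1) ≡ 1 (mod 9) (37 ≡ 1 (mod 9)), t ≡ 1·2 ≡ 2 (mod 9). So x ≡ 11 + 37·2 = 85 (mod 333).
Unique solution in [0, 333): x = 85.

Final answer: x ≡ 85 (mod 333); the representative in [0, 333) is 85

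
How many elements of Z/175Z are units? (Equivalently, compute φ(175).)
Z/175Z has φ(175) = 120 units

An element a ∈ Z/175Z is a unit iff gcd(a, 175) = 1, so the number of units is φ(175). φ is multiplicative, with φ(p^e) = p^e − p^(e−1). Factorise 175 = 5^2 · 7. Then
  φ(175) = (5^2 − 5^1) · (7 − 1) = 20 · 6 = 120.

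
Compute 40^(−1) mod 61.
Apply the extended Euclidean algorithm to (61, 40), tracking rows (r, s, t) with s·61 + t·40 = r. Each division r_prev = q·r_cur + r_new produces the new row as (previous row) − q·(current row):
  row A: (61, 1, 0)   [1·61 + 0·40 = 61]
  row B: (40, 0, 1)   [0·61 + 1·40 = 40]
  61 = 1·40 + 21   → row C = row A − 1·row B = (21, 1, −1)   [check: 1·61 − 1·40 = 21]
  40 = 1·21 + 19   → row D = row B − 1·row C = (19, −1, 2)   [check: −1·61 + 2·40 = 19]
  21 = 1·19 + 2   → row E = row C − 1·row D = (2, 2, −3)   [check: 2·61 − 3·40 = 2]
  19 = 9·2 + 1   → row F = row D − 9·row E = (1, −19, 29)   [check: −19·61 + 29·40 = 1]
  2 = 2·1 + 0   → remainder 0, stop. gcd = 1 (last nonzero row F).
The gcd is 1, so 40 is invertible mod 61. The last nonzero row gives −19·61 + 29·40 = 1, so t = 29. So 40^(−1) ≡ 29 (mod 61). Verify: 40 · 29 = 1160 ≡ 1 (mod 61). ✓

Final answer: 40^(−1) ≡ 29 (mod 61)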